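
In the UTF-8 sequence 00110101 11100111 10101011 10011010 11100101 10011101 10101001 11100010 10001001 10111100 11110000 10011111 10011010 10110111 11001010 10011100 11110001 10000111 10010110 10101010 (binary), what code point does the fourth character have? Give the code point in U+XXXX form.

Offset 0: leading byte 0x35 = 00110101 → 1-byte char #1 = 35.
Offset 1: leading byte 0xE7 = 11100111 → 3-byte char #2 = E7 AB 9A.
Offset 4: leading byte 0xE5 = 11100101 → 3-byte char #3 = E5 9D A9.
Offset 7: leading byte 0xE2 = 11100010 → 3-byte char #4 = E2 89 BC.
Leading byte 0xE2 = 11100010 matches 1110xxxx → 3-byte sequence.
Byte 1: 0xE2 = 11100010, payload 0010 (4 bits).
Byte 2: 0x89 = 10001001 (10xxxxxx ✓), payload 001001.
Byte 3: 0xBC = 10111100 (10xxxxxx ✓), payload 111100.
Concatenate: 0010001001111100 = 0x227C (16 bits → U+227C).

U+227C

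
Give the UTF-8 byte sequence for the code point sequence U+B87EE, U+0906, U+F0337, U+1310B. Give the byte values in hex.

F2 B8 9F AE E0 A4 86 F3 B0 8C B7 F0 93 84 8B

U+B87EE: 4-byte form → F2 B8 9F AE.
U+0906: 3-byte form → E0 A4 86.
U+F0337: 4-byte form → F3 B0 8C B7.
U+1310B: 4-byte form → F0 93 84 8B.
Concatenated (15 bytes): F2 B8 9F AE E0 A4 86 F3 B0 8C B7 F0 93 84 8B.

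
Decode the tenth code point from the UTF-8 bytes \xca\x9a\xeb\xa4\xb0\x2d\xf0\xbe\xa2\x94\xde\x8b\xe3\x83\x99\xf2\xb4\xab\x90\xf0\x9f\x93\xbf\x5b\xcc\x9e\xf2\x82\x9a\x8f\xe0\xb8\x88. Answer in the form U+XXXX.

Offset 0: leading byte 0xCA = 11001010 → 2-byte char #1 = CA 9A.
Offset 2: leading byte 0xEB = 11101011 → 3-byte char #2 = EB A4 B0.
Offset 5: leading byte 0x2D = 00101101 → 1-byte char #3 = 2D.
Offset 6: leading byte 0xF0 = 11110000 → 4-byte char #4 = F0 BE A2 94.
Offset 10: leading byte 0xDE = 11011110 → 2-byte char #5 = DE 8B.
Offset 12: leading byte 0xE3 = 11100011 → 3-byte char #6 = E3 83 99.
Offset 15: leading byte 0xF2 = 11110010 → 4-byte char #7 = F2 B4 AB 90.
Offset 19: leading byte 0xF0 = 11110000 → 4-byte char #8 = F0 9F 93 BF.
Offset 23: leading byte 0x5B = 01011011 → 1-byte char #9 = 5B.
Offset 24: leading byte 0xCC = 11001100 → 2-byte char #10 = CC 9E.
Leading byte 0xCC = 11001100 matches 110xxxxx → 2-byte sequence.
Byte 1: 0xCC = 11001100, payload 01100 (5 bits).
Byte 2: 0x9E = 10011110 (10xxxxxx ✓), payload 011110.
Concatenate: 01100011110 = 0x31E (11 bits → U+031E).

U+031E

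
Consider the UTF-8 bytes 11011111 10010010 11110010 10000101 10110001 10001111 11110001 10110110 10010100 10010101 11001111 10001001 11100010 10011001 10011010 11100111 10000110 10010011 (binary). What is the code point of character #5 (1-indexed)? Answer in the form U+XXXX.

Offset 0: leading byte 0xDF = 11011111 → 2-byte char #1 = DF 92.
Offset 2: leading byte 0xF2 = 11110010 → 4-byte char #2 = F2 85 B1 8F.
Offset 6: leading byte 0xF1 = 11110001 → 4-byte char #3 = F1 B6 94 95.
Offset 10: leading byte 0xCF = 11001111 → 2-byte char #4 = CF 89.
Offset 12: leading byte 0xE2 = 11100010 → 3-byte char #5 = E2 99 9A.
Leading byte 0xE2 = 11100010 matches 1110xxxx → 3-byte sequence.
Byte 1: 0xE2 = 11100010, payload 0010 (4 bits).
Byte 2: 0x99 = 10011001 (10xxxxxx ✓), payload 011001.
Byte 3: 0x9A = 10011010 (10xxxxxx ✓), payload 011010.
Concatenate: 0010011001011010 = 0x265A (16 bits → U+265A).

U+265A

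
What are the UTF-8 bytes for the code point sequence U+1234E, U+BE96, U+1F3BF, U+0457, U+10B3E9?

U+1234E: 4-byte form → F0 92 8D 8E.
U+BE96: 3-byte form → EB BA 96.
U+1F3BF: 4-byte form → F0 9F 8E BF.
U+0457: 2-byte form → D1 97.
U+10B3E9: 4-byte form → F4 8B 8F A9.
Concatenated (17 bytes): F0 92 8D 8E EB BA 96 F0 9F 8E BF D1 97 F4 8B 8F A9.

F0 92 8D 8E EB BA 96 F0 9F 8E BF D1 97 F4 8B 8F A9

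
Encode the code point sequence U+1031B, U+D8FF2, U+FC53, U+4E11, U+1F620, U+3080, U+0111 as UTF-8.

F0 90 8C 9B F3 98 BF B2 EF B1 93 E4 B8 91 F0 9F 98 A0 E3 82 80 C4 91

U+1031B: 4-byte form → F0 90 8C 9B.
U+D8FF2: 4-byte form → F3 98 BF B2.
U+FC53: 3-byte form → EF B1 93.
U+4E11: 3-byte form → E4 B8 91.
U+1F620: 4-byte form → F0 9F 98 A0.
U+3080: 3-byte form → E3 82 80.
U+0111: 2-byte form → C4 91.
Concatenated (23 bytes): F0 90 8C 9B F3 98 BF B2 EF B1 93 E4 B8 91 F0 9F 98 A0 E3 82 80 C4 91.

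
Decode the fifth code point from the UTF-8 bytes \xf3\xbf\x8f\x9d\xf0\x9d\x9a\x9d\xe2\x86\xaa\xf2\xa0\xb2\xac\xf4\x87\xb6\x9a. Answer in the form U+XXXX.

U+107D9A

Offset 0: leading byte 0xF3 = 11110011 → 4-byte char #1 = F3 BF 8F 9D.
Offset 4: leading byte 0xF0 = 11110000 → 4-byte char #2 = F0 9D 9A 9D.
Offset 8: leading byte 0xE2 = 11100010 → 3-byte char #3 = E2 86 AA.
Offset 11: leading byte 0xF2 = 11110010 → 4-byte char #4 = F2 A0 B2 AC.
Offset 15: leading byte 0xF4 = 11110100 → 4-byte char #5 = F4 87 B6 9A.
Leading byte 0xF4 = 11110100 matches 11110xxx → 4-byte sequence.
Byte 1: 0xF4 = 11110100, payload 100 (3 bits).
Byte 2: 0x87 = 10000111 (10xxxxxx ✓), payload 000111.
Byte 3: 0xB6 = 10110110 (10xxxxxx ✓), payload 110110.
Byte 4: 0x9A = 10011010 (10xxxxxx ✓), payload 011010.
Concatenate: 100000111110110011010 = 0x107D9A (21 bits → U+107D9A).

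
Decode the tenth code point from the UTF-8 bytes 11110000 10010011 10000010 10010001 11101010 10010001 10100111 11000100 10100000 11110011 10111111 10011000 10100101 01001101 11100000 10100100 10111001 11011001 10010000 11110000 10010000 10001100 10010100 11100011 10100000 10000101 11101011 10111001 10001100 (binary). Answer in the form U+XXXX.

Offset 0: leading byte 0xF0 = 11110000 → 4-byte char #1 = F0 93 82 91.
Offset 4: leading byte 0xEA = 11101010 → 3-byte char #2 = EA 91 A7.
Offset 7: leading byte 0xC4 = 11000100 → 2-byte char #3 = C4 A0.
Offset 9: leading byte 0xF3 = 11110011 → 4-byte char #4 = F3 BF 98 A5.
Offset 13: leading byte 0x4D = 01001101 → 1-byte char #5 = 4D.
Offset 14: leading byte 0xE0 = 11100000 → 3-byte char #6 = E0 A4 B9.
Offset 17: leading byte 0xD9 = 11011001 → 2-byte char #7 = D9 90.
Offset 19: leading byte 0xF0 = 11110000 → 4-byte char #8 = F0 90 8C 94.
Offset 23: leading byte 0xE3 = 11100011 → 3-byte char #9 = E3 A0 85.
Offset 26: leading byte 0xEB = 11101011 → 3-byte char #10 = EB B9 8C.
Leading byte 0xEB = 11101011 matches 1110xxxx → 3-byte sequence.
Byte 1: 0xEB = 11101011, payload 1011 (4 bits).
Byte 2: 0xB9 = 10111001 (10xxxxxx ✓), payload 111001.
Byte 3: 0x8C = 10001100 (10xxxxxx ✓), payload 001100.
Concatenate: 1011111001001100 = 0xBE4C (16 bits → U+BE4C).

U+BE4C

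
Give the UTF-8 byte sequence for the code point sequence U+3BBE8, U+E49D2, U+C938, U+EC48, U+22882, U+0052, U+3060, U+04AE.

U+3BBE8: 4-byte form → F0 BB AF A8.
U+E49D2: 4-byte form → F3 A4 A7 92.
U+C938: 3-byte form → EC A4 B8.
U+EC48: 3-byte form → EE B1 88.
U+22882: 4-byte form → F0 A2 A2 82.
U+0052: 1-byte form → 52.
U+3060: 3-byte form → E3 81 A0.
U+04AE: 2-byte form → D2 AE.
Concatenated (24 bytes): F0 BB AF A8 F3 A4 A7 92 EC A4 B8 EE B1 88 F0 A2 A2 82 52 E3 81 A0 D2 AE.

F0 BB AF A8 F3 A4 A7 92 EC A4 B8 EE B1 88 F0 A2 A2 82 52 E3 81 A0 D2 AE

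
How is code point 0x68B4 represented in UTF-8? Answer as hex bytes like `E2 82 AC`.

E6 A2 B4

U+68B4 = 0x68B4 = 26804 decimal. In range U+0800–U+FFFF → 3-byte form: 1110xxxx 10xxxxxx 10xxxxxx.
Binary (16 bits): 0110100010110100.
Split 4+6+6: 0110 | 100010 | 110100.
Byte 1: 11100110 = 0xE6.
Byte 2: 10100010 = 0xA2.
Byte 3: 10110100 = 0xB4.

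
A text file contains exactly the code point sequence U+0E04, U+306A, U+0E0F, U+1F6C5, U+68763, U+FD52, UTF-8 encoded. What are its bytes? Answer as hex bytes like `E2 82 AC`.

E0 B8 84 E3 81 AA E0 B8 8F F0 9F 9B 85 F1 A8 9D A3 EF B5 92

U+0E04: 3-byte form → E0 B8 84.
U+306A: 3-byte form → E3 81 AA.
U+0E0F: 3-byte form → E0 B8 8F.
U+1F6C5: 4-byte form → F0 9F 9B 85.
U+68763: 4-byte form → F1 A8 9D A3.
U+FD52: 3-byte form → EF B5 92.
Concatenated (20 bytes): E0 B8 84 E3 81 AA E0 B8 8F F0 9F 9B 85 F1 A8 9D A3 EF B5 92.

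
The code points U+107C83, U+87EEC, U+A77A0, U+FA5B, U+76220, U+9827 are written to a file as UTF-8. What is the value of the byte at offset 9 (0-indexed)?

0xA7

U+107C83 → 4-byte form F4 87 B2 83 at offsets 0–3.
U+87EEC → 4-byte form F2 87 BB AC at offsets 4–7.
U+A77A0 → 4-byte form F2 A7 9E A0 at offsets 8–11.
Offset 9 falls in char 3's range; it's byte 2 of F2 A7 9E A0 = 0xA7.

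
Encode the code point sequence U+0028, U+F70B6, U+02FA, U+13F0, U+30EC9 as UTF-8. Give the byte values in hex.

28 F3 B7 82 B6 CB BA E1 8F B0 F0 B0 BB 89

U+0028: 1-byte form → 28.
U+F70B6: 4-byte form → F3 B7 82 B6.
U+02FA: 2-byte form → CB BA.
U+13F0: 3-byte form → E1 8F B0.
U+30EC9: 4-byte form → F0 B0 BB 89.
Concatenated (14 bytes): 28 F3 B7 82 B6 CB BA E1 8F B0 F0 B0 BB 89.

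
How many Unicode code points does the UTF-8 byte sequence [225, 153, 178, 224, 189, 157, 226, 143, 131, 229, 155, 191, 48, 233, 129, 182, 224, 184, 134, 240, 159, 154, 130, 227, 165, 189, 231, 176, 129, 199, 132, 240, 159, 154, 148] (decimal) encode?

Byte at offset 0: 0xE1 = 11100001 → 3-byte char (#1). Advance 3.
Byte at offset 3: 0xE0 = 11100000 → 3-byte char (#2). Advance 3.
Byte at offset 6: 0xE2 = 11100010 → 3-byte char (#3). Advance 3.
Byte at offset 9: 0xE5 = 11100101 → 3-byte char (#4). Advance 3.
Byte at offset 12: 0x30 = 00110000 → 1-byte char (#5). Advance 1.
Byte at offset 13: 0xE9 = 11101001 → 3-byte char (#6). Advance 3.
Byte at offset 16: 0xE0 = 11100000 → 3-byte char (#7). Advance 3.
Byte at offset 19: 0xF0 = 11110000 → 4-byte char (#8). Advance 4.
Byte at offset 23: 0xE3 = 11100011 → 3-byte char (#9). Advance 3.
Byte at offset 26: 0xE7 = 11100111 → 3-byte char (#10). Advance 3.
Byte at offset 29: 0xC7 = 11000111 → 2-byte char (#11). Advance 2.
Byte at offset 31: 0xF0 = 11110000 → 4-byte char (#12). Advance 4.
Reached end at offset 35 after 12 code points.

12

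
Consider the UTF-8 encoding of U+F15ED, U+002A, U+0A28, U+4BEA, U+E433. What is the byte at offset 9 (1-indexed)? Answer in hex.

0xE4

1-indexed offset 9 is 0-indexed offset 8.
U+F15ED → 4-byte form F3 B1 97 AD at offsets 0–3.
U+002A → 1-byte form 2A at offsets 4–4.
U+0A28 → 3-byte form E0 A8 A8 at offsets 5–7.
U+4BEA → 3-byte form E4 AF AA at offsets 8–10.
Offset 8 falls in char 4's range; it's byte 1 of E4 AF AA = 0xE4.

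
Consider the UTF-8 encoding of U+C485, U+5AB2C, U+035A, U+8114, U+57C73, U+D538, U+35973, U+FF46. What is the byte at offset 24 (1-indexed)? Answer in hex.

1-indexed offset 24 is 0-indexed offset 23.
U+C485 → 3-byte form EC 92 85 at offsets 0–2.
U+5AB2C → 4-byte form F1 9A AC AC at offsets 3–6.
U+035A → 2-byte form CD 9A at offsets 7–8.
U+8114 → 3-byte form E8 84 94 at offsets 9–11.
U+57C73 → 4-byte form F1 97 B1 B3 at offsets 12–15.
U+D538 → 3-byte form ED 94 B8 at offsets 16–18.
U+35973 → 4-byte form F0 B5 A5 B3 at offsets 19–22.
U+FF46 → 3-byte form EF BD 86 at offsets 23–25.
Offset 23 falls in char 8's range; it's byte 1 of EF BD 86 = 0xEF.

0xEF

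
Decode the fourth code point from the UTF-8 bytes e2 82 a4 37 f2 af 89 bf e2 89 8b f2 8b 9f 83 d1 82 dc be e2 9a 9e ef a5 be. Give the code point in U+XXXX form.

U+224B

Offset 0: leading byte 0xE2 = 11100010 → 3-byte char #1 = E2 82 A4.
Offset 3: leading byte 0x37 = 00110111 → 1-byte char #2 = 37.
Offset 4: leading byte 0xF2 = 11110010 → 4-byte char #3 = F2 AF 89 BF.
Offset 8: leading byte 0xE2 = 11100010 → 3-byte char #4 = E2 89 8B.
Leading byte 0xE2 = 11100010 matches 1110xxxx → 3-byte sequence.
Byte 1: 0xE2 = 11100010, payload 0010 (4 bits).
Byte 2: 0x89 = 10001001 (10xxxxxx ✓), payload 001001.
Byte 3: 0x8B = 10001011 (10xxxxxx ✓), payload 001011.
Concatenate: 0010001001001011 = 0x224B (16 bits → U+224B).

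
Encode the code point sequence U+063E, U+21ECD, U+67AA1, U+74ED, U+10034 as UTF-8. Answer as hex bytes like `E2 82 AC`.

U+063E: 2-byte form → D8 BE.
U+21ECD: 4-byte form → F0 A1 BB 8D.
U+67AA1: 4-byte form → F1 A7 AA A1.
U+74ED: 3-byte form → E7 93 AD.
U+10034: 4-byte form → F0 90 80 B4.
Concatenated (17 bytes): D8 BE F0 A1 BB 8D F1 A7 AA A1 E7 93 AD F0 90 80 B4.

D8 BE F0 A1 BB 8D F1 A7 AA A1 E7 93 AD F0 90 80 B4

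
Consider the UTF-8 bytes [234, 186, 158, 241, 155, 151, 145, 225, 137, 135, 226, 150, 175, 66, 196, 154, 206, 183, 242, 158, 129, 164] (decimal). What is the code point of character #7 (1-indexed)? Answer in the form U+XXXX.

U+03B7

Offset 0: leading byte 0xEA = 11101010 → 3-byte char #1 = EA BA 9E.
Offset 3: leading byte 0xF1 = 11110001 → 4-byte char #2 = F1 9B 97 91.
Offset 7: leading byte 0xE1 = 11100001 → 3-byte char #3 = E1 89 87.
Offset 10: leading byte 0xE2 = 11100010 → 3-byte char #4 = E2 96 AF.
Offset 13: leading byte 0x42 = 01000010 → 1-byte char #5 = 42.
Offset 14: leading byte 0xC4 = 11000100 → 2-byte char #6 = C4 9A.
Offset 16: leading byte 0xCE = 11001110 → 2-byte char #7 = CE B7.
Leading byte 0xCE = 11001110 matches 110xxxxx → 2-byte sequence.
Byte 1: 0xCE = 11001110, payload 01110 (5 bits).
Byte 2: 0xB7 = 10110111 (10xxxxxx ✓), payload 110111.
Concatenate: 01110110111 = 0x3B7 (11 bits → U+03B7).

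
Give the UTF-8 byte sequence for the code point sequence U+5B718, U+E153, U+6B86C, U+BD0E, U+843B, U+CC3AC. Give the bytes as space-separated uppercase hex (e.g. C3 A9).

U+5B718: 4-byte form → F1 9B 9C 98.
U+E153: 3-byte form → EE 85 93.
U+6B86C: 4-byte form → F1 AB A1 AC.
U+BD0E: 3-byte form → EB B4 8E.
U+843B: 3-byte form → E8 90 BB.
U+CC3AC: 4-byte form → F3 8C 8E AC.
Concatenated (21 bytes): F1 9B 9C 98 EE 85 93 F1 AB A1 AC EB B4 8E E8 90 BB F3 8C 8E AC.

F1 9B 9C 98 EE 85 93 F1 AB A1 AC EB B4 8E E8 90 BB F3 8C 8E AC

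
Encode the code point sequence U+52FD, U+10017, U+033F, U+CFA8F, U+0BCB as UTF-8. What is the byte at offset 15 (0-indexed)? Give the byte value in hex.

U+52FD → 3-byte form E5 8B BD at offsets 0–2.
U+10017 → 4-byte form F0 90 80 97 at offsets 3–6.
U+033F → 2-byte form CC BF at offsets 7–8.
U+CFA8F → 4-byte form F3 8F AA 8F at offsets 9–12.
U+0BCB → 3-byte form E0 AF 8B at offsets 13–15.
Offset 15 falls in char 5's range; it's byte 3 of E0 AF 8B = 0x8B.

0x8B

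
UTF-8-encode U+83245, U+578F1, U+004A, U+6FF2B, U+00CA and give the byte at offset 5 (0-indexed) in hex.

U+83245 → 4-byte form F2 83 89 85 at offsets 0–3.
U+578F1 → 4-byte form F1 97 A3 B1 at offsets 4–7.
Offset 5 falls in char 2's range; it's byte 2 of F1 97 A3 B1 = 0x97.

0x97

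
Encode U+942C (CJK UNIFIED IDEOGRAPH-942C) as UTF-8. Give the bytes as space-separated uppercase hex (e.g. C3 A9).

E9 90 AC

U+942C = 0x942C = 37932 decimal. In range U+0800–U+FFFF → 3-byte form: 1110xxxx 10xxxxxx 10xxxxxx.
Binary (16 bits): 1001010000101100.
Split 4+6+6: 1001 | 010000 | 101100.
Byte 1: 11101001 = 0xE9.
Byte 2: 10010000 = 0x90.
Byte 3: 10101100 = 0xAC.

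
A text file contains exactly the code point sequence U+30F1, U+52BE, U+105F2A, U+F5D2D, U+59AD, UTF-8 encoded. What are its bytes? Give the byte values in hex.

U+30F1: 3-byte form → E3 83 B1.
U+52BE: 3-byte form → E5 8A BE.
U+105F2A: 4-byte form → F4 85 BC AA.
U+F5D2D: 4-byte form → F3 B5 B4 AD.
U+59AD: 3-byte form → E5 A6 AD.
Concatenated (17 bytes): E3 83 B1 E5 8A BE F4 85 BC AA F3 B5 B4 AD E5 A6 AD.

E3 83 B1 E5 8A BE F4 85 BC AA F3 B5 B4 AD E5 A6 AD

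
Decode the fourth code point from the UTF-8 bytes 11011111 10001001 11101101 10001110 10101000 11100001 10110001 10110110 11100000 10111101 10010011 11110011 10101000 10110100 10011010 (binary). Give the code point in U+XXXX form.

Offset 0: leading byte 0xDF = 11011111 → 2-byte char #1 = DF 89.
Offset 2: leading byte 0xED = 11101101 → 3-byte char #2 = ED 8E A8.
Offset 5: leading byte 0xE1 = 11100001 → 3-byte char #3 = E1 B1 B6.
Offset 8: leading byte 0xE0 = 11100000 → 3-byte char #4 = E0 BD 93.
Leading byte 0xE0 = 11100000 matches 1110xxxx → 3-byte sequence.
Byte 1: 0xE0 = 11100000, payload 0000 (4 bits).
Byte 2: 0xBD = 10111101 (10xxxxxx ✓), payload 111101.
Byte 3: 0x93 = 10010011 (10xxxxxx ✓), payload 010011.
Concatenate: 0000111101010011 = 0xF53 (16 bits → U+0F53).

U+0F53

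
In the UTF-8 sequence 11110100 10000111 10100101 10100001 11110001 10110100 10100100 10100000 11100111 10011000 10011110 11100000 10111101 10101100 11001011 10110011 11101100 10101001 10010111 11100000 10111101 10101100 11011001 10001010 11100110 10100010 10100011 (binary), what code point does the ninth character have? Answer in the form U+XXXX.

U+68A3

Offset 0: leading byte 0xF4 = 11110100 → 4-byte char #1 = F4 87 A5 A1.
Offset 4: leading byte 0xF1 = 11110001 → 4-byte char #2 = F1 B4 A4 A0.
Offset 8: leading byte 0xE7 = 11100111 → 3-byte char #3 = E7 98 9E.
Offset 11: leading byte 0xE0 = 11100000 → 3-byte char #4 = E0 BD AC.
Offset 14: leading byte 0xCB = 11001011 → 2-byte char #5 = CB B3.
Offset 16: leading byte 0xEC = 11101100 → 3-byte char #6 = EC A9 97.
Offset 19: leading byte 0xE0 = 11100000 → 3-byte char #7 = E0 BD AC.
Offset 22: leading byte 0xD9 = 11011001 → 2-byte char #8 = D9 8A.
Offset 24: leading byte 0xE6 = 11100110 → 3-byte char #9 = E6 A2 A3.
Leading byte 0xE6 = 11100110 matches 1110xxxx → 3-byte sequence.
Byte 1: 0xE6 = 11100110, payload 0110 (4 bits).
Byte 2: 0xA2 = 10100010 (10xxxxxx ✓), payload 100010.
Byte 3: 0xA3 = 10100011 (10xxxxxx ✓), payload 100011.
Concatenate: 0110100010100011 = 0x68A3 (16 bits → U+68A3).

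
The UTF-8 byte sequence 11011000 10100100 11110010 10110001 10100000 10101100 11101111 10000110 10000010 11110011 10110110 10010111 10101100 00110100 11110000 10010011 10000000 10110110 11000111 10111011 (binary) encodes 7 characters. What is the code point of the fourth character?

U+F65EC

Offset 0: leading byte 0xD8 = 11011000 → 2-byte char #1 = D8 A4.
Offset 2: leading byte 0xF2 = 11110010 → 4-byte char #2 = F2 B1 A0 AC.
Offset 6: leading byte 0xEF = 11101111 → 3-byte char #3 = EF 86 82.
Offset 9: leading byte 0xF3 = 11110011 → 4-byte char #4 = F3 B6 97 AC.
Leading byte 0xF3 = 11110011 matches 11110xxx → 4-byte sequence.
Byte 1: 0xF3 = 11110011, payload 011 (3 bits).
Byte 2: 0xB6 = 10110110 (10xxxxxx ✓), payload 110110.
Byte 3: 0x97 = 10010111 (10xxxxxx ✓), payload 010111.
Byte 4: 0xAC = 10101100 (10xxxxxx ✓), payload 101100.
Concatenate: 011110110010111101100 = 0xF65EC (21 bits → U+F65EC).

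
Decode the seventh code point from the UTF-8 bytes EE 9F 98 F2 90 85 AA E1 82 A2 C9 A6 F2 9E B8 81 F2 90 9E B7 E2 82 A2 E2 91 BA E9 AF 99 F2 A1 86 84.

U+20A2

Offset 0: leading byte 0xEE = 11101110 → 3-byte char #1 = EE 9F 98.
Offset 3: leading byte 0xF2 = 11110010 → 4-byte char #2 = F2 90 85 AA.
Offset 7: leading byte 0xE1 = 11100001 → 3-byte char #3 = E1 82 A2.
Offset 10: leading byte 0xC9 = 11001001 → 2-byte char #4 = C9 A6.
Offset 12: leading byte 0xF2 = 11110010 → 4-byte char #5 = F2 9E B8 81.
Offset 16: leading byte 0xF2 = 11110010 → 4-byte char #6 = F2 90 9E B7.
Offset 20: leading byte 0xE2 = 11100010 → 3-byte char #7 = E2 82 A2.
Leading byte 0xE2 = 11100010 matches 1110xxxx → 3-byte sequence.
Byte 1: 0xE2 = 11100010, payload 0010 (4 bits).
Byte 2: 0x82 = 10000010 (10xxxxxx ✓), payload 000010.
Byte 3: 0xA2 = 10100010 (10xxxxxx ✓), payload 100010.
Concatenate: 0010000010100010 = 0x20A2 (16 bits → U+20A2).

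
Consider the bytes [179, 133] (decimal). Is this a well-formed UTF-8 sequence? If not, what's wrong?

Byte 0xB3 = 10110011 has the form 10xxxxxx — a continuation byte — but there is no preceding leading byte.

invalid (continuation byte with no leading byte)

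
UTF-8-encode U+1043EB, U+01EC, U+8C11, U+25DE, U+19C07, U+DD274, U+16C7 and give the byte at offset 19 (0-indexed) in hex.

U+1043EB → 4-byte form F4 84 8F AB at offsets 0–3.
U+01EC → 2-byte form C7 AC at offsets 4–5.
U+8C11 → 3-byte form E8 B0 91 at offsets 6–8.
U+25DE → 3-byte form E2 97 9E at offsets 9–11.
U+19C07 → 4-byte form F0 99 B0 87 at offsets 12–15.
U+DD274 → 4-byte form F3 9D 89 B4 at offsets 16–19.
Offset 19 falls in char 6's range; it's byte 4 of F3 9D 89 B4 = 0xB4.

0xB4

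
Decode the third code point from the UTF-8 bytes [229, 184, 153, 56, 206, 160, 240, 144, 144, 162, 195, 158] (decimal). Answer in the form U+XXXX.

U+03A0

Offset 0: leading byte 0xE5 = 11100101 → 3-byte char #1 = E5 B8 99.
Offset 3: leading byte 0x38 = 00111000 → 1-byte char #2 = 38.
Offset 4: leading byte 0xCE = 11001110 → 2-byte char #3 = CE A0.
Leading byte 0xCE = 11001110 matches 110xxxxx → 2-byte sequence.
Byte 1: 0xCE = 11001110, payload 01110 (5 bits).
Byte 2: 0xA0 = 10100000 (10xxxxxx ✓), payload 100000.
Concatenate: 01110100000 = 0x3A0 (11 bits → U+03A0).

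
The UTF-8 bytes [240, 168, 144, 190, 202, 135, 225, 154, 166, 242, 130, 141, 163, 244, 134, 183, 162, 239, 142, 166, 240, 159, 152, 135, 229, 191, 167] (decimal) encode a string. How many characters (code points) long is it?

Byte at offset 0: 0xF0 = 11110000 → 4-byte char (#1). Advance 4.
Byte at offset 4: 0xCA = 11001010 → 2-byte char (#2). Advance 2.
Byte at offset 6: 0xE1 = 11100001 → 3-byte char (#3). Advance 3.
Byte at offset 9: 0xF2 = 11110010 → 4-byte char (#4). Advance 4.
Byte at offset 13: 0xF4 = 11110100 → 4-byte char (#5). Advance 4.
Byte at offset 17: 0xEF = 11101111 → 3-byte char (#6). Advance 3.
Byte at offset 20: 0xF0 = 11110000 → 4-byte char (#7). Advance 4.
Byte at offset 24: 0xE5 = 11100101 → 3-byte char (#8). Advance 3.
Reached end at offset 27 after 8 code points.

8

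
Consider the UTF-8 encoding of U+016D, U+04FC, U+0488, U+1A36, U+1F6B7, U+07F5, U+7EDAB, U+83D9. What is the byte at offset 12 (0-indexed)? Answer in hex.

0xB7

U+016D → 2-byte form C5 AD at offsets 0–1.
U+04FC → 2-byte form D3 BC at offsets 2–3.
U+0488 → 2-byte form D2 88 at offsets 4–5.
U+1A36 → 3-byte form E1 A8 B6 at offsets 6–8.
U+1F6B7 → 4-byte form F0 9F 9A B7 at offsets 9–12.
Offset 12 falls in char 5's range; it's byte 4 of F0 9F 9A B7 = 0xB7.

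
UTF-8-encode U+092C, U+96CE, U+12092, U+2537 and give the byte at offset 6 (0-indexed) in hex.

0xF0

U+092C → 3-byte form E0 A4 AC at offsets 0–2.
U+96CE → 3-byte form E9 9B 8E at offsets 3–5.
U+12092 → 4-byte form F0 92 82 92 at offsets 6–9.
Offset 6 falls in char 3's range; it's byte 1 of F0 92 82 92 = 0xF0.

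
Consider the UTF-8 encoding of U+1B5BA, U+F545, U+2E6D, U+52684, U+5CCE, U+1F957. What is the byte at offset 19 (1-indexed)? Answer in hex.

0x9F

1-indexed offset 19 is 0-indexed offset 18.
U+1B5BA → 4-byte form F0 9B 96 BA at offsets 0–3.
U+F545 → 3-byte form EF 95 85 at offsets 4–6.
U+2E6D → 3-byte form E2 B9 AD at offsets 7–9.
U+52684 → 4-byte form F1 92 9A 84 at offsets 10–13.
U+5CCE → 3-byte form E5 B3 8E at offsets 14–16.
U+1F957 → 4-byte form F0 9F A5 97 at offsets 17–20.
Offset 18 falls in char 6's range; it's byte 2 of F0 9F A5 97 = 0x9F.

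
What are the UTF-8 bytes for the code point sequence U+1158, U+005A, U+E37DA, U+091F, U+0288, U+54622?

U+1158: 3-byte form → E1 85 98.
U+005A: 1-byte form → 5A.
U+E37DA: 4-byte form → F3 A3 9F 9A.
U+091F: 3-byte form → E0 A4 9F.
U+0288: 2-byte form → CA 88.
U+54622: 4-byte form → F1 94 98 A2.
Concatenated (17 bytes): E1 85 98 5A F3 A3 9F 9A E0 A4 9F CA 88 F1 94 98 A2.

E1 85 98 5A F3 A3 9F 9A E0 A4 9F CA 88 F1 94 98 A2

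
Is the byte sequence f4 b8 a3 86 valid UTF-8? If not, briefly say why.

Leading byte 0xF4 = 11110100 → 4-byte form.
Payload = 0x1388C6, which exceeds U+10FFFF, the maximum Unicode code point. (Leading bytes F5–FF, or F4 followed by ≥ 0x90, are invalid.)

invalid (encodes a value above U+10FFFF)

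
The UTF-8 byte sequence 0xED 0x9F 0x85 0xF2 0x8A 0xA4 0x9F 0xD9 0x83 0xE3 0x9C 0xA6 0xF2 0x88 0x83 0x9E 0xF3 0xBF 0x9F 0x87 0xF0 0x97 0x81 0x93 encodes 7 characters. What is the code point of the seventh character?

U+17053

Offset 0: leading byte 0xED = 11101101 → 3-byte char #1 = ED 9F 85.
Offset 3: leading byte 0xF2 = 11110010 → 4-byte char #2 = F2 8A A4 9F.
Offset 7: leading byte 0xD9 = 11011001 → 2-byte char #3 = D9 83.
Offset 9: leading byte 0xE3 = 11100011 → 3-byte char #4 = E3 9C A6.
Offset 12: leading byte 0xF2 = 11110010 → 4-byte char #5 = F2 88 83 9E.
Offset 16: leading byte 0xF3 = 11110011 → 4-byte char #6 = F3 BF 9F 87.
Offset 20: leading byte 0xF0 = 11110000 → 4-byte char #7 = F0 97 81 93.
Leading byte 0xF0 = 11110000 matches 11110xxx → 4-byte sequence.
Byte 1: 0xF0 = 11110000, payload 000 (3 bits).
Byte 2: 0x97 = 10010111 (10xxxxxx ✓), payload 010111.
Byte 3: 0x81 = 10000001 (10xxxxxx ✓), payload 000001.
Byte 4: 0x93 = 10010011 (10xxxxxx ✓), payload 010011.
Concatenate: 000010111000001010011 = 0x17053 (21 bits → U+17053).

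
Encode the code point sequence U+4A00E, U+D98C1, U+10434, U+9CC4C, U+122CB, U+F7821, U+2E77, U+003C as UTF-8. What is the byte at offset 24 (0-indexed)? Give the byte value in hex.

0xE2

U+4A00E → 4-byte form F1 8A 80 8E at offsets 0–3.
U+D98C1 → 4-byte form F3 99 A3 81 at offsets 4–7.
U+10434 → 4-byte form F0 90 90 B4 at offsets 8–11.
U+9CC4C → 4-byte form F2 9C B1 8C at offsets 12–15.
U+122CB → 4-byte form F0 92 8B 8B at offsets 16–19.
U+F7821 → 4-byte form F3 B7 A0 A1 at offsets 20–23.
U+2E77 → 3-byte form E2 B9 B7 at offsets 24–26.
Offset 24 falls in char 7's range; it's byte 1 of E2 B9 B7 = 0xE2.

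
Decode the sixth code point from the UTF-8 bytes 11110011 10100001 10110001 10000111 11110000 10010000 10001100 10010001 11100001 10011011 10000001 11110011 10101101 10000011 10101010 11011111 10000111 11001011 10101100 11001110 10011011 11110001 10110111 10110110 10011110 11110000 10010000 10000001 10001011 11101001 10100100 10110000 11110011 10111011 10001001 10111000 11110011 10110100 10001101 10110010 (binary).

Offset 0: leading byte 0xF3 = 11110011 → 4-byte char #1 = F3 A1 B1 87.
Offset 4: leading byte 0xF0 = 11110000 → 4-byte char #2 = F0 90 8C 91.
Offset 8: leading byte 0xE1 = 11100001 → 3-byte char #3 = E1 9B 81.
Offset 11: leading byte 0xF3 = 11110011 → 4-byte char #4 = F3 AD 83 AA.
Offset 15: leading byte 0xDF = 11011111 → 2-byte char #5 = DF 87.
Offset 17: leading byte 0xCB = 11001011 → 2-byte char #6 = CB AC.
Leading byte 0xCB = 11001011 matches 110xxxxx → 2-byte sequence.
Byte 1: 0xCB = 11001011, payload 01011 (5 bits).
Byte 2: 0xAC = 10101100 (10xxxxxx ✓), payload 101100.
Concatenate: 01011101100 = 0x2EC (11 bits → U+02EC).

U+02EC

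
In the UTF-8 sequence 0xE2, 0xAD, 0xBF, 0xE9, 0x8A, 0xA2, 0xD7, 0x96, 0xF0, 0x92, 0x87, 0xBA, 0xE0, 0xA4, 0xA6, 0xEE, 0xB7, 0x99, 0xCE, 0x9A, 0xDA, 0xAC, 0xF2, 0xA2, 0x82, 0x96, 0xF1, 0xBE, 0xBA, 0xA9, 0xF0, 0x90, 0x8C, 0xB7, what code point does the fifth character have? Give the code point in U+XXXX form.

U+0926

Offset 0: leading byte 0xE2 = 11100010 → 3-byte char #1 = E2 AD BF.
Offset 3: leading byte 0xE9 = 11101001 → 3-byte char #2 = E9 8A A2.
Offset 6: leading byte 0xD7 = 11010111 → 2-byte char #3 = D7 96.
Offset 8: leading byte 0xF0 = 11110000 → 4-byte char #4 = F0 92 87 BA.
Offset 12: leading byte 0xE0 = 11100000 → 3-byte char #5 = E0 A4 A6.
Leading byte 0xE0 = 11100000 matches 1110xxxx → 3-byte sequence.
Byte 1: 0xE0 = 11100000, payload 0000 (4 bits).
Byte 2: 0xA4 = 10100100 (10xxxxxx ✓), payload 100100.
Byte 3: 0xA6 = 10100110 (10xxxxxx ✓), payload 100110.
Concatenate: 0000100100100110 = 0x926 (16 bits → U+0926).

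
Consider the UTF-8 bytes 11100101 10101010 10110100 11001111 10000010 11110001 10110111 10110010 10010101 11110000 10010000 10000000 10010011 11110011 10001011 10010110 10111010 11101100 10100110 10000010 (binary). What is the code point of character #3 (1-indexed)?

U+77C95

Offset 0: leading byte 0xE5 = 11100101 → 3-byte char #1 = E5 AA B4.
Offset 3: leading byte 0xCF = 11001111 → 2-byte char #2 = CF 82.
Offset 5: leading byte 0xF1 = 11110001 → 4-byte char #3 = F1 B7 B2 95.
Leading byte 0xF1 = 11110001 matches 11110xxx → 4-byte sequence.
Byte 1: 0xF1 = 11110001, payload 001 (3 bits).
Byte 2: 0xB7 = 10110111 (10xxxxxx ✓), payload 110111.
Byte 3: 0xB2 = 10110010 (10xxxxxx ✓), payload 110010.
Byte 4: 0x95 = 10010101 (10xxxxxx ✓), payload 010101.
Concatenate: 001110111110010010101 = 0x77C95 (21 bits → U+77C95).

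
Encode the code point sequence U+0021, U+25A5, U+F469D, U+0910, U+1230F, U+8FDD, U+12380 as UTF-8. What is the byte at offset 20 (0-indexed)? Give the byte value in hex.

U+0021 → 1-byte form 21 at offsets 0–0.
U+25A5 → 3-byte form E2 96 A5 at offsets 1–3.
U+F469D → 4-byte form F3 B4 9A 9D at offsets 4–7.
U+0910 → 3-byte form E0 A4 90 at offsets 8–10.
U+1230F → 4-byte form F0 92 8C 8F at offsets 11–14.
U+8FDD → 3-byte form E8 BF 9D at offsets 15–17.
U+12380 → 4-byte form F0 92 8E 80 at offsets 18–21.
Offset 20 falls in char 7's range; it's byte 3 of F0 92 8E 80 = 0x8E.

0x8E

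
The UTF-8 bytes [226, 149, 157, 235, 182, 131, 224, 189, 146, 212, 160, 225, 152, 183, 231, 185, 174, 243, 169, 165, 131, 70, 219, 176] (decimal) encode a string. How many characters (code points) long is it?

Byte at offset 0: 0xE2 = 11100010 → 3-byte char (#1). Advance 3.
Byte at offset 3: 0xEB = 11101011 → 3-byte char (#2). Advance 3.
Byte at offset 6: 0xE0 = 11100000 → 3-byte char (#3). Advance 3.
Byte at offset 9: 0xD4 = 11010100 → 2-byte char (#4). Advance 2.
Byte at offset 11: 0xE1 = 11100001 → 3-byte char (#5). Advance 3.
Byte at offset 14: 0xE7 = 11100111 → 3-byte char (#6). Advance 3.
Byte at offset 17: 0xF3 = 11110011 → 4-byte char (#7). Advance 4.
Byte at offset 21: 0x46 = 01000110 → 1-byte char (#8). Advance 1.
Byte at offset 22: 0xDB = 11011011 → 2-byte char (#9). Advance 2.
Reached end at offset 24 after 9 code points.

9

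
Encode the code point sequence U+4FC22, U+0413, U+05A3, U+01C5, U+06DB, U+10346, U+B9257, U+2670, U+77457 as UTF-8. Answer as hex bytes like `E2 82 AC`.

F1 8F B0 A2 D0 93 D6 A3 C7 85 DB 9B F0 90 8D 86 F2 B9 89 97 E2 99 B0 F1 B7 91 97

U+4FC22: 4-byte form → F1 8F B0 A2.
U+0413: 2-byte form → D0 93.
U+05A3: 2-byte form → D6 A3.
U+01C5: 2-byte form → C7 85.
U+06DB: 2-byte form → DB 9B.
U+10346: 4-byte form → F0 90 8D 86.
U+B9257: 4-byte form → F2 B9 89 97.
U+2670: 3-byte form → E2 99 B0.
U+77457: 4-byte form → F1 B7 91 97.
Concatenated (27 bytes): F1 8F B0 A2 D0 93 D6 A3 C7 85 DB 9B F0 90 8D 86 F2 B9 89 97 E2 99 B0 F1 B7 91 97.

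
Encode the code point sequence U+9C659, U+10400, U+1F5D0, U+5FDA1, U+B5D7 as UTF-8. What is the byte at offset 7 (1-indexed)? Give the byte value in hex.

0x90

1-indexed offset 7 is 0-indexed offset 6.
U+9C659 → 4-byte form F2 9C 99 99 at offsets 0–3.
U+10400 → 4-byte form F0 90 90 80 at offsets 4–7.
Offset 6 falls in char 2's range; it's byte 3 of F0 90 90 80 = 0x90.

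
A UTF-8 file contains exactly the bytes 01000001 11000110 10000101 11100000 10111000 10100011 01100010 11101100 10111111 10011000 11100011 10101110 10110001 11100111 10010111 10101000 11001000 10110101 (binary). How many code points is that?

8

Byte at offset 0: 0x41 = 01000001 → 1-byte char (#1). Advance 1.
Byte at offset 1: 0xC6 = 11000110 → 2-byte char (#2). Advance 2.
Byte at offset 3: 0xE0 = 11100000 → 3-byte char (#3). Advance 3.
Byte at offset 6: 0x62 = 01100010 → 1-byte char (#4). Advance 1.
Byte at offset 7: 0xEC = 11101100 → 3-byte char (#5). Advance 3.
Byte at offset 10: 0xE3 = 11100011 → 3-byte char (#6). Advance 3.
Byte at offset 13: 0xE7 = 11100111 → 3-byte char (#7). Advance 3.
Byte at offset 16: 0xC8 = 11001000 → 2-byte char (#8). Advance 2.
Reached end at offset 18 after 8 code points.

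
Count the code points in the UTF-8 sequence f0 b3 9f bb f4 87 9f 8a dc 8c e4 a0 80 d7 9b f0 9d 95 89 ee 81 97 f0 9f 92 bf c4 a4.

Byte at offset 0: 0xF0 = 11110000 → 4-byte char (#1). Advance 4.
Byte at offset 4: 0xF4 = 11110100 → 4-byte char (#2). Advance 4.
Byte at offset 8: 0xDC = 11011100 → 2-byte char (#3). Advance 2.
Byte at offset 10: 0xE4 = 11100100 → 3-byte char (#4). Advance 3.
Byte at offset 13: 0xD7 = 11010111 → 2-byte char (#5). Advance 2.
Byte at offset 15: 0xF0 = 11110000 → 4-byte char (#6). Advance 4.
Byte at offset 19: 0xEE = 11101110 → 3-byte char (#7). Advance 3.
Byte at offset 22: 0xF0 = 11110000 → 4-byte char (#8). Advance 4.
Byte at offset 26: 0xC4 = 11000100 → 2-byte char (#9). Advance 2.
Reached end at offset 28 after 9 code points.

9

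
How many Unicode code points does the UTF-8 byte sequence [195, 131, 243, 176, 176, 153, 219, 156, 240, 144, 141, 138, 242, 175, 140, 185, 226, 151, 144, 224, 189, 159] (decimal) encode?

7

Byte at offset 0: 0xC3 = 11000011 → 2-byte char (#1). Advance 2.
Byte at offset 2: 0xF3 = 11110011 → 4-byte char (#2). Advance 4.
Byte at offset 6: 0xDB = 11011011 → 2-byte char (#3). Advance 2.
Byte at offset 8: 0xF0 = 11110000 → 4-byte char (#4). Advance 4.
Byte at offset 12: 0xF2 = 11110010 → 4-byte char (#5). Advance 4.
Byte at offset 16: 0xE2 = 11100010 → 3-byte char (#6). Advance 3.
Byte at offset 19: 0xE0 = 11100000 → 3-byte char (#7). Advance 3.
Reached end at offset 22 after 7 code points.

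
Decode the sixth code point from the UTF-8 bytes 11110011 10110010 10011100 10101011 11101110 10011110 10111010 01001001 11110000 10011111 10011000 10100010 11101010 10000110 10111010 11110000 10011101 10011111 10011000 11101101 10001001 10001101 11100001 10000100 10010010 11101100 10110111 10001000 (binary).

U+1D7D8

Offset 0: leading byte 0xF3 = 11110011 → 4-byte char #1 = F3 B2 9C AB.
Offset 4: leading byte 0xEE = 11101110 → 3-byte char #2 = EE 9E BA.
Offset 7: leading byte 0x49 = 01001001 → 1-byte char #3 = 49.
Offset 8: leading byte 0xF0 = 11110000 → 4-byte char #4 = F0 9F 98 A2.
Offset 12: leading byte 0xEA = 11101010 → 3-byte char #5 = EA 86 BA.
Offset 15: leading byte 0xF0 = 11110000 → 4-byte char #6 = F0 9D 9F 98.
Leading byte 0xF0 = 11110000 matches 11110xxx → 4-byte sequence.
Byte 1: 0xF0 = 11110000, payload 000 (3 bits).
Byte 2: 0x9D = 10011101 (10xxxxxx ✓), payload 011101.
Byte 3: 0x9F = 10011111 (10xxxxxx ✓), payload 011111.
Byte 4: 0x98 = 10011000 (10xxxxxx ✓), payload 011000.
Concatenate: 000011101011111011000 = 0x1D7D8 (21 bits → U+1D7D8).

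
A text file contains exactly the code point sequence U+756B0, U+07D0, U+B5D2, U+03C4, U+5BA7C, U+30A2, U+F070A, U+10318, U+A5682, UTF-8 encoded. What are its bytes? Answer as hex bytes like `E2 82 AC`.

U+756B0: 4-byte form → F1 B5 9A B0.
U+07D0: 2-byte form → DF 90.
U+B5D2: 3-byte form → EB 97 92.
U+03C4: 2-byte form → CF 84.
U+5BA7C: 4-byte form → F1 9B A9 BC.
U+30A2: 3-byte form → E3 82 A2.
U+F070A: 4-byte form → F3 B0 9C 8A.
U+10318: 4-byte form → F0 90 8C 98.
U+A5682: 4-byte form → F2 A5 9A 82.
Concatenated (30 bytes): F1 B5 9A B0 DF 90 EB 97 92 CF 84 F1 9B A9 BC E3 82 A2 F3 B0 9C 8A F0 90 8C 98 F2 A5 9A 82.

F1 B5 9A B0 DF 90 EB 97 92 CF 84 F1 9B A9 BC E3 82 A2 F3 B0 9C 8A F0 90 8C 98 F2 A5 9A 82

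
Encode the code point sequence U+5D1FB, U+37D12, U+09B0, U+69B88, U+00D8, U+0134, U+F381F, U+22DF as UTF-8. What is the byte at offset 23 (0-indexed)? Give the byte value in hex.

U+5D1FB → 4-byte form F1 9D 87 BB at offsets 0–3.
U+37D12 → 4-byte form F0 B7 B4 92 at offsets 4–7.
U+09B0 → 3-byte form E0 A6 B0 at offsets 8–10.
U+69B88 → 4-byte form F1 A9 AE 88 at offsets 11–14.
U+00D8 → 2-byte form C3 98 at offsets 15–16.
U+0134 → 2-byte form C4 B4 at offsets 17–18.
U+F381F → 4-byte form F3 B3 A0 9F at offsets 19–22.
U+22DF → 3-byte form E2 8B 9F at offsets 23–25.
Offset 23 falls in char 8's range; it's byte 1 of E2 8B 9F = 0xE2.

0xE2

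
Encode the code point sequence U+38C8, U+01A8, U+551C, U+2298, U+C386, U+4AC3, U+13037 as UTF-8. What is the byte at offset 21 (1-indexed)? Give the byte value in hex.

0xB7

1-indexed offset 21 is 0-indexed offset 20.
U+38C8 → 3-byte form E3 A3 88 at offsets 0–2.
U+01A8 → 2-byte form C6 A8 at offsets 3–4.
U+551C → 3-byte form E5 94 9C at offsets 5–7.
U+2298 → 3-byte form E2 8A 98 at offsets 8–10.
U+C386 → 3-byte form EC 8E 86 at offsets 11–13.
U+4AC3 → 3-byte form E4 AB 83 at offsets 14–16.
U+13037 → 4-byte form F0 93 80 B7 at offsets 17–20.
Offset 20 falls in char 7's range; it's byte 4 of F0 93 80 B7 = 0xB7.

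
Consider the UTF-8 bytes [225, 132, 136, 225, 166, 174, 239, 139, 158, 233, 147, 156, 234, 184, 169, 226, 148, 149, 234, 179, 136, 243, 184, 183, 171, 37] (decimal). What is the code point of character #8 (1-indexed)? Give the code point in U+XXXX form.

Offset 0: leading byte 0xE1 = 11100001 → 3-byte char #1 = E1 84 88.
Offset 3: leading byte 0xE1 = 11100001 → 3-byte char #2 = E1 A6 AE.
Offset 6: leading byte 0xEF = 11101111 → 3-byte char #3 = EF 8B 9E.
Offset 9: leading byte 0xE9 = 11101001 → 3-byte char #4 = E9 93 9C.
Offset 12: leading byte 0xEA = 11101010 → 3-byte char #5 = EA B8 A9.
Offset 15: leading byte 0xE2 = 11100010 → 3-byte char #6 = E2 94 95.
Offset 18: leading byte 0xEA = 11101010 → 3-byte char #7 = EA B3 88.
Offset 21: leading byte 0xF3 = 11110011 → 4-byte char #8 = F3 B8 B7 AB.
Leading byte 0xF3 = 11110011 matches 11110xxx → 4-byte sequence.
Byte 1: 0xF3 = 11110011, payload 011 (3 bits).
Byte 2: 0xB8 = 10111000 (10xxxxxx ✓), payload 111000.
Byte 3: 0xB7 = 10110111 (10xxxxxx ✓), payload 110111.
Byte 4: 0xAB = 10101011 (10xxxxxx ✓), payload 101011.
Concatenate: 011111000110111101011 = 0xF8DEB (21 bits → U+F8DEB).

U+F8DEB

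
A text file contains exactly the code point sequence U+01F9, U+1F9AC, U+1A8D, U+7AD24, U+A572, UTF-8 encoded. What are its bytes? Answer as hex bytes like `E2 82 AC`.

C7 B9 F0 9F A6 AC E1 AA 8D F1 BA B4 A4 EA 95 B2

U+01F9: 2-byte form → C7 B9.
U+1F9AC: 4-byte form → F0 9F A6 AC.
U+1A8D: 3-byte form → E1 AA 8D.
U+7AD24: 4-byte form → F1 BA B4 A4.
U+A572: 3-byte form → EA 95 B2.
Concatenated (16 bytes): C7 B9 F0 9F A6 AC E1 AA 8D F1 BA B4 A4 EA 95 B2.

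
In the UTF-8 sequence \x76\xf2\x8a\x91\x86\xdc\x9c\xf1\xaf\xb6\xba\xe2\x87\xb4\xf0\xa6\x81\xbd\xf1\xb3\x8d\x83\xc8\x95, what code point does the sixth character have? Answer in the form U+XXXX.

Offset 0: leading byte 0x76 = 01110110 → 1-byte char #1 = 76.
Offset 1: leading byte 0xF2 = 11110010 → 4-byte char #2 = F2 8A 91 86.
Offset 5: leading byte 0xDC = 11011100 → 2-byte char #3 = DC 9C.
Offset 7: leading byte 0xF1 = 11110001 → 4-byte char #4 = F1 AF B6 BA.
Offset 11: leading byte 0xE2 = 11100010 → 3-byte char #5 = E2 87 B4.
Offset 14: leading byte 0xF0 = 11110000 → 4-byte char #6 = F0 A6 81 BD.
Leading byte 0xF0 = 11110000 matches 11110xxx → 4-byte sequence.
Byte 1: 0xF0 = 11110000, payload 000 (3 bits).
Byte 2: 0xA6 = 10100110 (10xxxxxx ✓), payload 100110.
Byte 3: 0x81 = 10000001 (10xxxxxx ✓), payload 000001.
Byte 4: 0xBD = 10111101 (10xxxxxx ✓), payload 111101.
Concatenate: 000100110000001111101 = 0x2607D (21 bits → U+2607D).

U+2607D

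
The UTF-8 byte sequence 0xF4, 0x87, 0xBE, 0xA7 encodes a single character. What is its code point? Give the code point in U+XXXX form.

Leading byte 0xF4 = 11110100 matches 11110xxx → 4-byte sequence.
Byte 1: 0xF4 = 11110100, payload 100 (3 bits).
Byte 2: 0x87 = 10000111 (10xxxxxx ✓), payload 000111.
Byte 3: 0xBE = 10111110 (10xxxxxx ✓), payload 111110.
Byte 4: 0xA7 = 10100111 (10xxxxxx ✓), payload 100111.
Concatenate: 100000111111110100111 = 0x107FA7 (21 bits → U+107FA7).

U+107FA7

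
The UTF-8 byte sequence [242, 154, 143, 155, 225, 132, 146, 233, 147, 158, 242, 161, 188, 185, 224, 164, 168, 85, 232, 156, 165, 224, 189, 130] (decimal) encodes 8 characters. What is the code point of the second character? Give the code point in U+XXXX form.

Offset 0: leading byte 0xF2 = 11110010 → 4-byte char #1 = F2 9A 8F 9B.
Offset 4: leading byte 0xE1 = 11100001 → 3-byte char #2 = E1 84 92.
Leading byte 0xE1 = 11100001 matches 1110xxxx → 3-byte sequence.
Byte 1: 0xE1 = 11100001, payload 0001 (4 bits).
Byte 2: 0x84 = 10000100 (10xxxxxx ✓), payload 000100.
Byte 3: 0x92 = 10010010 (10xxxxxx ✓), payload 010010.
Concatenate: 0001000100010010 = 0x1112 (16 bits → U+1112).

U+1112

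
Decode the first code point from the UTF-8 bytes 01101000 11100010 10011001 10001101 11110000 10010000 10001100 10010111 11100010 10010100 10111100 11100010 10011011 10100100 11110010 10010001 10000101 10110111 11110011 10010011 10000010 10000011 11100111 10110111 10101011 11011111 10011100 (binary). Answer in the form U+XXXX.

U+0068

Offset 0: leading byte 0x68 = 01101000 → 1-byte char #1 = 68.
Leading byte 0x68 = 01101000 matches 0xxxxxxx → 1-byte sequence.
Byte 1: 0x68 = 01101000, payload 1101000 (7 bits).
Concatenate: 1101000 = 0x68 (7 bits → U+0068).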